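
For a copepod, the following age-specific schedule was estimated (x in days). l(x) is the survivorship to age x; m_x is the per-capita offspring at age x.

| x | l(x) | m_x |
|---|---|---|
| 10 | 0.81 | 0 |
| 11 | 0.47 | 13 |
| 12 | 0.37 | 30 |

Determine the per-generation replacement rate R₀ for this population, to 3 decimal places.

R₀ = Σ l(x) m_x:
  age 10: 0.81 × 0 = 0.0000
  age 11: 0.47 × 13 = 6.1100
  age 12: 0.37 × 30 = 11.1000
R₀ = 0.0000 + 6.1100 + 11.1000 = 17.2100

17.210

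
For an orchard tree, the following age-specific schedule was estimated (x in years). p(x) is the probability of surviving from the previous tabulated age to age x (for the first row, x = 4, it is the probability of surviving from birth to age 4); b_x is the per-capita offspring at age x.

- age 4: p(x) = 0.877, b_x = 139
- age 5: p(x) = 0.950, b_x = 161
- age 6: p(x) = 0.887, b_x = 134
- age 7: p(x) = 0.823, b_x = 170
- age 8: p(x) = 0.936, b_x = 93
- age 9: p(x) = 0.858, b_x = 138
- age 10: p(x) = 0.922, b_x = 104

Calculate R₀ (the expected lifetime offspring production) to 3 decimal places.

Survivorship from birth: l_x = p_4·p_5·…·p_x.
  l_4 = 0.87700
  l_5 = 0.83315
  l_6 = 0.73900
  l_7 = 0.60820
  l_8 = 0.56928
  l_9 = 0.48844
  l_10 = 0.45034
R₀ = Σ l_x b_x:
  age 4: 0.87700 × 139 = 121.9030
  age 5: 0.83315 × 161 = 134.1371
  age 6: 0.73900 × 134 = 99.0260
  age 7: 0.60820 × 170 = 103.3940
  age 8: 0.56928 × 93 = 52.9430
  age 9: 0.48844 × 138 = 67.4047
  age 10: 0.45034 × 104 = 46.8354
R₀ = 121.9030 + 134.1371 + 99.0260 + 103.3940 + 52.9430 + 67.4047 + 46.8354 = 625.6433

625.643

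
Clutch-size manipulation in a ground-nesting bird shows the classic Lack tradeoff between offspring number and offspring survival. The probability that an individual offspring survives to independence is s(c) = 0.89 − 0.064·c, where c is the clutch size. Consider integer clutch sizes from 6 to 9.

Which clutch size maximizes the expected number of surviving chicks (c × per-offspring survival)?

7

Expected surviving chicks = c × s(c):
  c=6: 6 × 0.506 = 3.036
  c=7: 7 × 0.442 = 3.094
  c=8: 8 × 0.378 = 3.024
  c=9: 9 × 0.314 = 2.826
Maximum at c = 7 (3.094 surviving chicks).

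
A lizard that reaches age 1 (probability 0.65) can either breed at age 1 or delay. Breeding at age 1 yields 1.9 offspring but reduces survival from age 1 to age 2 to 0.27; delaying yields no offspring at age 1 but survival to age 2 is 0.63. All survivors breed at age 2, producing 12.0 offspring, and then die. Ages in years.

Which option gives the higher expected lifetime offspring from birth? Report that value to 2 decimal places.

breed at age 1: R₀ = 0.65 × (1.9 + 0.27 × 12.0) = 0.65 × 5.1400 = 3.3410
delay to age 2: R₀ = 0.65 × (0.63 × 12.0) = 0.65 × 7.5600 = 4.9140
Higher: delay to age 2 (4.9140).

4.91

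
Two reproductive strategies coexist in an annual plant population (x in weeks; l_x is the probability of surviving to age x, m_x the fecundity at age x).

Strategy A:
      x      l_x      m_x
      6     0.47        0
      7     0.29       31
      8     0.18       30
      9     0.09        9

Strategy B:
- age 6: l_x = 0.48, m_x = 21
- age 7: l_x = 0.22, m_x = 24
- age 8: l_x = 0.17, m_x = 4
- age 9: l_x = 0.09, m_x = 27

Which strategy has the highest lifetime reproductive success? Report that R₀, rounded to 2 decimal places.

18.47

Strategy A: R₀ = 0.47×0 + 0.29×31 + 0.18×30 + 0.09×9 = 15.2000
Strategy B: R₀ = 0.48×21 + 0.22×24 + 0.17×4 + 0.09×27 = 18.4700
Highest R₀: strategy B with 18.4700.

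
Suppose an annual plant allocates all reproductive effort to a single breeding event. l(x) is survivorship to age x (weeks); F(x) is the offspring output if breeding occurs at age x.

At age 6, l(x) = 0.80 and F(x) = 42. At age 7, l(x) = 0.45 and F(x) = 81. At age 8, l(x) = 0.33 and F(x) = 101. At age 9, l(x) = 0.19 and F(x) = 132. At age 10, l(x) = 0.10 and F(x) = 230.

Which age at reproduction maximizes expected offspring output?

Expected offspring if breeding at age x = l(x) × F(x):
  age 6: 0.80 × 42 = 33.600
  age 7: 0.45 × 81 = 36.450
  age 8: 0.33 × 101 = 33.330
  age 9: 0.19 × 132 = 25.080
  age 10: 0.10 × 230 = 23.000
Maximum at age 7 (36.450).

7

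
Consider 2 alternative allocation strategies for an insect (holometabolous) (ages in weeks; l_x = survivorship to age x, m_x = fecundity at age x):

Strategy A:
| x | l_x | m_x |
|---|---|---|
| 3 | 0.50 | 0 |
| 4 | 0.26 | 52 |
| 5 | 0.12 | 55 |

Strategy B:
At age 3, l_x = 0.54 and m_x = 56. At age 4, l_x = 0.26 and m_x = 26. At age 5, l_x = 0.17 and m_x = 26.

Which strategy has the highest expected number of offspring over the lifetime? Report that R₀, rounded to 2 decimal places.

Strategy A: R₀ = 0.50×0 + 0.26×52 + 0.12×55 = 20.1200
Strategy B: R₀ = 0.54×56 + 0.26×26 + 0.17×26 = 41.4200
Highest R₀: strategy B with 41.4200.

41.42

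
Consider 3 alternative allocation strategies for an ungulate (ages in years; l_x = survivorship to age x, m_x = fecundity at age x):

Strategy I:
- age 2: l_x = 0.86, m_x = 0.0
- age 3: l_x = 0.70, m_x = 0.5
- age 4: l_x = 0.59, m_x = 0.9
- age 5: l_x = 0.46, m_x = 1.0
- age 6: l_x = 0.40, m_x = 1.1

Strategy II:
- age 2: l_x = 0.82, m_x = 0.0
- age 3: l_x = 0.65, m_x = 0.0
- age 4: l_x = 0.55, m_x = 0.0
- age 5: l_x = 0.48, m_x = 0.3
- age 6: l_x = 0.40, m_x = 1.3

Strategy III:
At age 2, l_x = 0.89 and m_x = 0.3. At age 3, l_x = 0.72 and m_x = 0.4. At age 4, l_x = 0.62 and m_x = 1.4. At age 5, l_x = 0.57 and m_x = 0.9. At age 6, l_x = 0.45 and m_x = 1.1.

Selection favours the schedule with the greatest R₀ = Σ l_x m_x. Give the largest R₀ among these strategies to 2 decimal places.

2.43

Strategy I: R₀ = 0.86×0.0 + 0.70×0.5 + 0.59×0.9 + 0.46×1.0 + 0.40×1.1 = 1.7810
Strategy II: R₀ = 0.82×0.0 + 0.65×0.0 + 0.55×0.0 + 0.48×0.3 + 0.40×1.3 = 0.6640
Strategy III: R₀ = 0.89×0.3 + 0.72×0.4 + 0.62×1.4 + 0.57×0.9 + 0.45×1.1 = 2.4310
Highest R₀: strategy III with 2.4310.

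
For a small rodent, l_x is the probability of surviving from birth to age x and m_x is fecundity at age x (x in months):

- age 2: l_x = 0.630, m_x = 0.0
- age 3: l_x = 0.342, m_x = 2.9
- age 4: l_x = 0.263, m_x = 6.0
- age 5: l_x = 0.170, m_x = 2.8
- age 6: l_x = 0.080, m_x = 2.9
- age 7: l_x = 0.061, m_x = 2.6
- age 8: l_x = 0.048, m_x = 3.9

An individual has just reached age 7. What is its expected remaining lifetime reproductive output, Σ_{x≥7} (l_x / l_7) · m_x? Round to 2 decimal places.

l_7 = 0.061. Conditional survival from age 7 to x is l_x / l_7.
  x=7: (0.061/0.061) × 2.6 = 2.6000
  x=8: (0.048/0.061) × 3.9 = 3.0689
Sum = 2.6000 + 3.0689 = 5.6689

5.67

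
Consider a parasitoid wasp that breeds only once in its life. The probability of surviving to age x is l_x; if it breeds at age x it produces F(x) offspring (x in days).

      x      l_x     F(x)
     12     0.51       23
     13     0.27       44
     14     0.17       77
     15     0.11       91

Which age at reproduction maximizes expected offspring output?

Expected offspring if breeding at age x = l_x × F(x):
  age 12: 0.51 × 23 = 11.730
  age 13: 0.27 × 44 = 11.880
  age 14: 0.17 × 77 = 13.090
  age 15: 0.11 × 91 = 10.010
Maximum at age 14 (13.090).

14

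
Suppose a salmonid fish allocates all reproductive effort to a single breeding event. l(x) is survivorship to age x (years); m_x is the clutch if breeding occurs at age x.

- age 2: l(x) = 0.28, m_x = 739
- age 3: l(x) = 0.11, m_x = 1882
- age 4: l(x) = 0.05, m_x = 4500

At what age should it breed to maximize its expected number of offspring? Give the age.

4

Expected offspring if breeding at age x = l(x) × m_x:
  age 2: 0.28 × 739 = 206.920
  age 3: 0.11 × 1882 = 207.020
  age 4: 0.05 × 4500 = 225.000
Maximum at age 4 (225.000).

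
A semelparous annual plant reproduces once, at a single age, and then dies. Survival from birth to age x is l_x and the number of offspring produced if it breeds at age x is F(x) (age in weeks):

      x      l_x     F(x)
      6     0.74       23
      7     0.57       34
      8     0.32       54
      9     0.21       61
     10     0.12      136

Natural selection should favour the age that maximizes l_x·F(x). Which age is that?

7

Expected offspring if breeding at age x = l_x × F(x):
  age 6: 0.74 × 23 = 17.020
  age 7: 0.57 × 34 = 19.380
  age 8: 0.32 × 54 = 17.280
  age 9: 0.21 × 61 = 12.810
  age 10: 0.12 × 136 = 16.320
Maximum at age 7 (19.380).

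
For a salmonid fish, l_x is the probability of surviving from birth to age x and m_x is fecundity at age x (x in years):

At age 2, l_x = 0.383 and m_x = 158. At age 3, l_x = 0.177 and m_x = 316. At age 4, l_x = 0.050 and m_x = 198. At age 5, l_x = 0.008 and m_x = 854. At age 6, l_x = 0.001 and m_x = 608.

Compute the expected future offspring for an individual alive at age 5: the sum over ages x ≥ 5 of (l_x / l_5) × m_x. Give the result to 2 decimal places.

l_5 = 0.008. Conditional survival from age 5 to x is l_x / l_5.
  x=5: (0.008/0.008) × 854 = 854.0000
  x=6: (0.001/0.008) × 608 = 76.0000
Sum = 854.0000 + 76.0000 = 930.0000

930.00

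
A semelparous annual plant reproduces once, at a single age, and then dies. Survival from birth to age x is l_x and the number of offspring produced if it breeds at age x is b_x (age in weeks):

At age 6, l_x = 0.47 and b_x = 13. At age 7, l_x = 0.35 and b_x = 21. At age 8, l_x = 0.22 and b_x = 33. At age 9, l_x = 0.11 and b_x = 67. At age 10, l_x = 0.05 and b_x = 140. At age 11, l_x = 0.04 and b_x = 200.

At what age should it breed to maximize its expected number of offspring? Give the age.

Expected offspring if breeding at age x = l_x × b_x:
  age 6: 0.47 × 13 = 6.110
  age 7: 0.35 × 21 = 7.350
  age 8: 0.22 × 33 = 7.260
  age 9: 0.11 × 67 = 7.370
  age 10: 0.05 × 140 = 7.000
  age 11: 0.04 × 200 = 8.000
Maximum at age 11 (8.000).

11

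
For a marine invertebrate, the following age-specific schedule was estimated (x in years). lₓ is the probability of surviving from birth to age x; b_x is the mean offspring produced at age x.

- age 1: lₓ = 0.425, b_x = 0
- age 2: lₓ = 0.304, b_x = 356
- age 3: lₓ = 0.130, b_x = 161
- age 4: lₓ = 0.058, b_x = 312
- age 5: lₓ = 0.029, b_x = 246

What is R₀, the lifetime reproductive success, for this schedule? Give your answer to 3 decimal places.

R₀ = Σ lₓ b_x:
  age 1: 0.425 × 0 = 0.0000
  age 2: 0.304 × 356 = 108.2240
  age 3: 0.130 × 161 = 20.9300
  age 4: 0.058 × 312 = 18.0960
  age 5: 0.029 × 246 = 7.1340
R₀ = 0.0000 + 108.2240 + 20.9300 + 18.0960 + 7.1340 = 154.3840

154.384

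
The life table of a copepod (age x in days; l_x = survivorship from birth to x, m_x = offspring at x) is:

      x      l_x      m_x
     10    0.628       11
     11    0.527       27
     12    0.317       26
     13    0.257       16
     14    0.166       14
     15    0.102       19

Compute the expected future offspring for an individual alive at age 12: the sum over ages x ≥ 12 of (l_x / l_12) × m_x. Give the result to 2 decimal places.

52.42

l_12 = 0.317. Conditional survival from age 12 to x is l_x / l_12.
  x=12: (0.317/0.317) × 26 = 26.0000
  x=13: (0.257/0.317) × 16 = 12.9716
  x=14: (0.166/0.317) × 14 = 7.3312
  x=15: (0.102/0.317) × 19 = 6.1136
Sum = 26.0000 + 12.9716 + 7.3312 + 6.1136 = 52.4164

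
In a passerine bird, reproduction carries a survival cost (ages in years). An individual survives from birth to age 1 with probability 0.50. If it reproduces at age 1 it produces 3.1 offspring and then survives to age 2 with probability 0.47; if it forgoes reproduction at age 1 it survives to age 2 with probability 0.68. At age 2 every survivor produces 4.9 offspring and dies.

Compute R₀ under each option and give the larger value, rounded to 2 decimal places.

breed at age 1: R₀ = 0.50 × (3.1 + 0.47 × 4.9) = 0.50 × 5.4030 = 2.7015
delay to age 2: R₀ = 0.50 × (0.68 × 4.9) = 0.50 × 3.3320 = 1.6660
Higher: breed at age 1 (2.7015).

2.70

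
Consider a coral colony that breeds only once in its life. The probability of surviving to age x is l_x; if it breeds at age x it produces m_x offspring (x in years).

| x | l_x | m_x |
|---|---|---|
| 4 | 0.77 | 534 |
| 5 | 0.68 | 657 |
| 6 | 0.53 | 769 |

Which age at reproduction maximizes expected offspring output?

Expected offspring if breeding at age x = l_x × m_x:
  age 4: 0.77 × 534 = 411.180
  age 5: 0.68 × 657 = 446.760
  age 6: 0.53 × 769 = 407.570
Maximum at age 5 (446.760).

5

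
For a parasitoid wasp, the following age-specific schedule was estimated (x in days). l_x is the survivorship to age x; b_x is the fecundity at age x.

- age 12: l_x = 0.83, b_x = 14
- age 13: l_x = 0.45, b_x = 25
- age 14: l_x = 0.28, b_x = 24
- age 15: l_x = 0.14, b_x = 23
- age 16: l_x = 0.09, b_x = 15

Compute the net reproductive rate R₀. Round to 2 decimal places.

34.16

R₀ = Σ l_x b_x:
  age 12: 0.83 × 14 = 11.6200
  age 13: 0.45 × 25 = 11.2500
  age 14: 0.28 × 24 = 6.7200
  age 15: 0.14 × 23 = 3.2200
  age 16: 0.09 × 15 = 1.3500
R₀ = 11.6200 + 11.2500 + 6.7200 + 3.2200 + 1.3500 = 34.1600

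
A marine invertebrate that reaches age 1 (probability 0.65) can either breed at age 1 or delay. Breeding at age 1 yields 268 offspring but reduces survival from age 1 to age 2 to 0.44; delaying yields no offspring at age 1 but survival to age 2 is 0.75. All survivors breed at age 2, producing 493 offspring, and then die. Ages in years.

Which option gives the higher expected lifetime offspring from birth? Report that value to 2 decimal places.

breed at age 1: R₀ = 0.65 × (268 + 0.44 × 493) = 0.65 × 484.9200 = 315.1980
delay to age 2: R₀ = 0.65 × (0.75 × 493) = 0.65 × 369.7500 = 240.3375
Higher: breed at age 1 (315.1980).

315.20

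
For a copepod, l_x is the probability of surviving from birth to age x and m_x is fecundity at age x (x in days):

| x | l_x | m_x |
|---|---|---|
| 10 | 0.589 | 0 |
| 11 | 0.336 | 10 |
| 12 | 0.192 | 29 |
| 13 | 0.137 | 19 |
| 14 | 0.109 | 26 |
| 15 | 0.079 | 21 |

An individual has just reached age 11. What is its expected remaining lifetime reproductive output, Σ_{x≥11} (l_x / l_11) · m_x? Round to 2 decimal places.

47.69

l_11 = 0.336. Conditional survival from age 11 to x is l_x / l_11.
  x=11: (0.336/0.336) × 10 = 10.0000
  x=12: (0.192/0.336) × 29 = 16.5714
  x=13: (0.137/0.336) × 19 = 7.7470
  x=14: (0.109/0.336) × 26 = 8.4345
  x=15: (0.079/0.336) × 21 = 4.9375
Sum = 10.0000 + 16.5714 + 7.7470 + 8.4345 + 4.9375 = 47.6905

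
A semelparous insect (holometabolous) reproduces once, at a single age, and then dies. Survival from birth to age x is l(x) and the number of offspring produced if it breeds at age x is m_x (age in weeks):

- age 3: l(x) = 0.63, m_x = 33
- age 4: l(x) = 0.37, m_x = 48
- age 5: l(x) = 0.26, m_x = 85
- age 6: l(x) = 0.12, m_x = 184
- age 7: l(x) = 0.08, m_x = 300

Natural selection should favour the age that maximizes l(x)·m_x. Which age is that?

7

Expected offspring if breeding at age x = l(x) × m_x:
  age 3: 0.63 × 33 = 20.790
  age 4: 0.37 × 48 = 17.760
  age 5: 0.26 × 85 = 22.100
  age 6: 0.12 × 184 = 22.080
  age 7: 0.08 × 300 = 24.000
Maximum at age 7 (24.000).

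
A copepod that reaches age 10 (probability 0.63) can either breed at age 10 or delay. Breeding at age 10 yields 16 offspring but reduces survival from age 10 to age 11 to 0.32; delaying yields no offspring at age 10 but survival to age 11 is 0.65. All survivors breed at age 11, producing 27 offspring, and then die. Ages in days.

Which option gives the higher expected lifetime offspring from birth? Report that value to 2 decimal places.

15.52

breed at age 10: R₀ = 0.63 × (16 + 0.32 × 27) = 0.63 × 24.6400 = 15.5232
delay to age 11: R₀ = 0.63 × (0.65 × 27) = 0.63 × 17.5500 = 11.0565
Higher: breed at age 10 (15.5232).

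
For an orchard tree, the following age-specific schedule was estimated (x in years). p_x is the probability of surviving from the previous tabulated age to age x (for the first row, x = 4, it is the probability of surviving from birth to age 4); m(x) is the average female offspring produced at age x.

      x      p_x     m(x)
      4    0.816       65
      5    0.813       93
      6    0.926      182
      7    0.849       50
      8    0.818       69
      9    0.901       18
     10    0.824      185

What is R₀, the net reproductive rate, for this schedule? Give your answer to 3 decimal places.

Survivorship from birth: l_x = p_4·p_5·…·p_x.
  l_4 = 0.81600
  l_5 = 0.66341
  l_6 = 0.61432
  l_7 = 0.52155
  l_8 = 0.42663
  l_9 = 0.38439
  l_10 = 0.31674
R₀ = Σ l_x m(x):
  age 4: 0.81600 × 65 = 53.0400
  age 5: 0.66341 × 93 = 61.6971
  age 6: 0.61432 × 182 = 111.8062
  age 7: 0.52155 × 50 = 26.0775
  age 8: 0.42663 × 69 = 29.4375
  age 9: 0.38439 × 18 = 6.9190
  age 10: 0.31674 × 185 = 58.5969
R₀ = 53.0400 + 61.6971 + 111.8062 + 26.0775 + 29.4375 + 6.9190 + 58.5969 = 347.5743

347.574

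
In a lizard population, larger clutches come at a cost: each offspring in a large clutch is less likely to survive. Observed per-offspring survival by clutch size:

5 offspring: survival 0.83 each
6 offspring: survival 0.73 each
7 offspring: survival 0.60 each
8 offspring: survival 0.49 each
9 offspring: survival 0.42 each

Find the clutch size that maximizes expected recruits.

6

Expected recruits = c × s(c):
  c=5: 5 × 0.83 = 4.150
  c=6: 6 × 0.73 = 4.380
  c=7: 7 × 0.60 = 4.200
  c=8: 8 × 0.49 = 3.920
  c=9: 9 × 0.42 = 3.780
Maximum at c = 6 (4.380 recruits).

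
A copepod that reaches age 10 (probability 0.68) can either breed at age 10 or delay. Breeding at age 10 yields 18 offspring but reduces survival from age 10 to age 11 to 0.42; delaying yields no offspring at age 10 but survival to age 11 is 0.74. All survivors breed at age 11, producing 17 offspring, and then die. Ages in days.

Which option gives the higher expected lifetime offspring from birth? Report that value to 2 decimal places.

breed at age 10: R₀ = 0.68 × (18 + 0.42 × 17) = 0.68 × 25.1400 = 17.0952
delay to age 11: R₀ = 0.68 × (0.74 × 17) = 0.68 × 12.5800 = 8.5544
Higher: breed at age 10 (17.0952).

17.10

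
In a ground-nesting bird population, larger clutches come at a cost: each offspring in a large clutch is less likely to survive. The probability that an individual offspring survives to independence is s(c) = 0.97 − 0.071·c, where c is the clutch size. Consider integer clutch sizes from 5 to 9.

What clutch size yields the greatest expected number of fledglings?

7

Expected fledglings = c × s(c):
  c=5: 5 × 0.615 = 3.075
  c=6: 6 × 0.544 = 3.264
  c=7: 7 × 0.473 = 3.311
  c=8: 8 × 0.402 = 3.216
  c=9: 9 × 0.331 = 2.979
Maximum at c = 7 (3.311 fledglings).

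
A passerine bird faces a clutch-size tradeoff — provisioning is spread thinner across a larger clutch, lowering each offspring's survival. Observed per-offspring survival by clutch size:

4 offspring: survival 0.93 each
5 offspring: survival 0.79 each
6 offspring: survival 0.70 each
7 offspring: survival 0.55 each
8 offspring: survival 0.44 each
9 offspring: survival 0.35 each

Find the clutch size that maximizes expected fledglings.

Expected fledglings = c × s(c):
  c=4: 4 × 0.93 = 3.720
  c=5: 5 × 0.79 = 3.950
  c=6: 6 × 0.70 = 4.200
  c=7: 7 × 0.55 = 3.850
  c=8: 8 × 0.44 = 3.520
  c=9: 9 × 0.35 = 3.150
Maximum at c = 6 (4.200 fledglings).

6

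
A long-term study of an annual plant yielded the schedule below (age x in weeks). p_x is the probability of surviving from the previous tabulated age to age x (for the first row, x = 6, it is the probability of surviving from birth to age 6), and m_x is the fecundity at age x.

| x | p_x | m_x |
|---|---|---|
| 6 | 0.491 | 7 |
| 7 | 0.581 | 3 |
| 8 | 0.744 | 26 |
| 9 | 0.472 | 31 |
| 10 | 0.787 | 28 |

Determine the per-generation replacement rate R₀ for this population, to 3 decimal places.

Survivorship from birth: l_x = p_6·p_7·…·p_x.
  l_6 = 0.49100
  l_7 = 0.28527
  l_8 = 0.21224
  l_9 = 0.10018
  l_10 = 0.07884
R₀ = Σ l_x m_x:
  age 6: 0.49100 × 7 = 3.4370
  age 7: 0.28527 × 3 = 0.8558
  age 8: 0.21224 × 26 = 5.5182
  age 9: 0.10018 × 31 = 3.1056
  age 10: 0.07884 × 28 = 2.2075
R₀ = 3.4370 + 0.8558 + 5.5182 + 3.1056 + 2.2075 = 15.1242

15.124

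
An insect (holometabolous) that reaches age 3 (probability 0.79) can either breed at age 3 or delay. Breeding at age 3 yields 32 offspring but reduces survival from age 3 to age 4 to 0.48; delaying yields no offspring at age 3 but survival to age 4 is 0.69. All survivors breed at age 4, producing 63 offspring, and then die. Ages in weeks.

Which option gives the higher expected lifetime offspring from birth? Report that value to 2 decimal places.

49.17

breed at age 3: R₀ = 0.79 × (32 + 0.48 × 63) = 0.79 × 62.2400 = 49.1696
delay to age 4: R₀ = 0.79 × (0.69 × 63) = 0.79 × 43.4700 = 34.3413
Higher: breed at age 3 (49.1696).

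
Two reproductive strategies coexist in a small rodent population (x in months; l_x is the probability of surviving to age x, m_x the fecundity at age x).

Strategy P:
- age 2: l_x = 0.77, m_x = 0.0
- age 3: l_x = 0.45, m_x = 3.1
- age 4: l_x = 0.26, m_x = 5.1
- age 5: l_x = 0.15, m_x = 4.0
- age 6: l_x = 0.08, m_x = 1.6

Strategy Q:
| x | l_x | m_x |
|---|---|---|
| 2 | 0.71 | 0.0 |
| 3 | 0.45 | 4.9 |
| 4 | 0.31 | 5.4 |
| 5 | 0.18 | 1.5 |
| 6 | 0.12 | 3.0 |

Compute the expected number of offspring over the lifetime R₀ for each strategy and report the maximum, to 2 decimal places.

Strategy P: R₀ = 0.77×0.0 + 0.45×3.1 + 0.26×5.1 + 0.15×4.0 + 0.08×1.6 = 3.4490
Strategy Q: R₀ = 0.71×0.0 + 0.45×4.9 + 0.31×5.4 + 0.18×1.5 + 0.12×3.0 = 4.5090
Highest R₀: strategy Q with 4.5090.

4.51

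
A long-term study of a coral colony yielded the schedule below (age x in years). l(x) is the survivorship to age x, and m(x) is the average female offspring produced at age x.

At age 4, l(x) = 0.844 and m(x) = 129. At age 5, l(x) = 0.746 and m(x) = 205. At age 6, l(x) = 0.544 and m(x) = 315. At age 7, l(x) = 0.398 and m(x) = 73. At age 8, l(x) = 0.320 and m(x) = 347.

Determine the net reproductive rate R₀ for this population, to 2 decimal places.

573.26

R₀ = Σ l(x) m(x):
  age 4: 0.844 × 129 = 108.8760
  age 5: 0.746 × 205 = 152.9300
  age 6: 0.544 × 315 = 171.3600
  age 7: 0.398 × 73 = 29.0540
  age 8: 0.320 × 347 = 111.0400
R₀ = 108.8760 + 152.9300 + 171.3600 + 29.0540 + 111.0400 = 573.2600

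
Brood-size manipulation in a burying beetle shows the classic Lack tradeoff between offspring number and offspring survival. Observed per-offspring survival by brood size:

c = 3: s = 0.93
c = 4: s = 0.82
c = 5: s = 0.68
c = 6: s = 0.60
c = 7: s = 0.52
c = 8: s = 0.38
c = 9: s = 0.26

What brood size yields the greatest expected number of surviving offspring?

7

Expected surviving offspring = c × s(c):
  c=3: 3 × 0.93 = 2.790
  c=4: 4 × 0.82 = 3.280
  c=5: 5 × 0.68 = 3.400
  c=6: 6 × 0.60 = 3.600
  c=7: 7 × 0.52 = 3.640
  c=8: 8 × 0.38 = 3.040
  c=9: 9 × 0.26 = 2.340
Maximum at c = 7 (3.640 surviving offspring).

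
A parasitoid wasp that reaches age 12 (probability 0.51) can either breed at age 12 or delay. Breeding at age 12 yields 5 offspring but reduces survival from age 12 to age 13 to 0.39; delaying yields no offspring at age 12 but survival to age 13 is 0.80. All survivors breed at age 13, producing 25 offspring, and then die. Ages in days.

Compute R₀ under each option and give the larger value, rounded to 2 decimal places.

10.20

breed at age 12: R₀ = 0.51 × (5 + 0.39 × 25) = 0.51 × 14.7500 = 7.5225
delay to age 13: R₀ = 0.51 × (0.80 × 25) = 0.51 × 20.0000 = 10.2000
Higher: delay to age 13 (10.2000).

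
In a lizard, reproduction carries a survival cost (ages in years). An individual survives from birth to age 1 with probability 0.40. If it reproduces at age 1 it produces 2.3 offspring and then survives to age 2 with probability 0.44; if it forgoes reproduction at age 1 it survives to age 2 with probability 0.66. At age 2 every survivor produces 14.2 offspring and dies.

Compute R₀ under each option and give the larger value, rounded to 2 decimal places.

3.75

breed at age 1: R₀ = 0.40 × (2.3 + 0.44 × 14.2) = 0.40 × 8.5480 = 3.4192
delay to age 2: R₀ = 0.40 × (0.66 × 14.2) = 0.40 × 9.3720 = 3.7488
Higher: delay to age 2 (3.7488).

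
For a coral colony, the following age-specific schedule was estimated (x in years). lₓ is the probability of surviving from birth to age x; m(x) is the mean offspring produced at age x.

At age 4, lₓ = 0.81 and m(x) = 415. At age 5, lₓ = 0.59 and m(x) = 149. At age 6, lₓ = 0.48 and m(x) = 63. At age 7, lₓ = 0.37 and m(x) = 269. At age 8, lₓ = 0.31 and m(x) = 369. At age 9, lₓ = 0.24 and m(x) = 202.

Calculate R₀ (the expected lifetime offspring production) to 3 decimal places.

R₀ = Σ lₓ m(x):
  age 4: 0.81 × 415 = 336.1500
  age 5: 0.59 × 149 = 87.9100
  age 6: 0.48 × 63 = 30.2400
  age 7: 0.37 × 269 = 99.5300
  age 8: 0.31 × 369 = 114.3900
  age 9: 0.24 × 202 = 48.4800
R₀ = 336.1500 + 87.9100 + 30.2400 + 99.5300 + 114.3900 + 48.4800 = 716.7000

716.700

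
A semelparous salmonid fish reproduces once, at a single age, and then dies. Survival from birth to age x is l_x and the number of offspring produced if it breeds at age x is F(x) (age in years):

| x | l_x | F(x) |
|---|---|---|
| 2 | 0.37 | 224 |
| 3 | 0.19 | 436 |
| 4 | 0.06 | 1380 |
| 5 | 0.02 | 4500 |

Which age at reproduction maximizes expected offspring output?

Expected offspring if breeding at age x = l_x × F(x):
  age 2: 0.37 × 224 = 82.880
  age 3: 0.19 × 436 = 82.840
  age 4: 0.06 × 1380 = 82.800
  age 5: 0.02 × 4500 = 90.000
Maximum at age 5 (90.000).

5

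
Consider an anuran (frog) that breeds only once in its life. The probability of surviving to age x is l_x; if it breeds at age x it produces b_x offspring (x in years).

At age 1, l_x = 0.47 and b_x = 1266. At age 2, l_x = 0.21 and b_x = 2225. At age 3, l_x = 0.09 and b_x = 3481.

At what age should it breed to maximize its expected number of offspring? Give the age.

1

Expected offspring if breeding at age x = l_x × b_x:
  age 1: 0.47 × 1266 = 595.020
  age 2: 0.21 × 2225 = 467.250
  age 3: 0.09 × 3481 = 313.290
Maximum at age 1 (595.020).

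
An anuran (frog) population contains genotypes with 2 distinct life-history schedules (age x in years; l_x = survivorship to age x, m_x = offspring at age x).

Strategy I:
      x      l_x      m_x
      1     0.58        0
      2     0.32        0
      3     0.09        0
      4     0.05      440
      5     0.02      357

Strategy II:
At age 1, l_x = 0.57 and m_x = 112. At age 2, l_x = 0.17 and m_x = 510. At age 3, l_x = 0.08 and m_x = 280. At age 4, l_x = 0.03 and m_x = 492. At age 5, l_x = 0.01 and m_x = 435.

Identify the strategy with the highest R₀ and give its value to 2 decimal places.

192.05

Strategy I: R₀ = 0.58×0 + 0.32×0 + 0.09×0 + 0.05×440 + 0.02×357 = 29.1400
Strategy II: R₀ = 0.57×112 + 0.17×510 + 0.08×280 + 0.03×492 + 0.01×435 = 192.0500
Highest R₀: strategy II with 192.0500.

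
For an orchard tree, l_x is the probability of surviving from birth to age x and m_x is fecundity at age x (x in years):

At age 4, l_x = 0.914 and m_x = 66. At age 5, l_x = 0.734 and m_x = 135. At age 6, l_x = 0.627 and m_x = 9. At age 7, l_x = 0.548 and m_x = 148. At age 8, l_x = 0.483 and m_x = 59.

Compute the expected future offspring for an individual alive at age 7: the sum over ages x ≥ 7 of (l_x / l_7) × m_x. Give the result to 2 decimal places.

l_7 = 0.548. Conditional survival from age 7 to x is l_x / l_7.
  x=7: (0.548/0.548) × 148 = 148.0000
  x=8: (0.483/0.548) × 59 = 52.0018
Sum = 148.0000 + 52.0018 = 200.0018

200.00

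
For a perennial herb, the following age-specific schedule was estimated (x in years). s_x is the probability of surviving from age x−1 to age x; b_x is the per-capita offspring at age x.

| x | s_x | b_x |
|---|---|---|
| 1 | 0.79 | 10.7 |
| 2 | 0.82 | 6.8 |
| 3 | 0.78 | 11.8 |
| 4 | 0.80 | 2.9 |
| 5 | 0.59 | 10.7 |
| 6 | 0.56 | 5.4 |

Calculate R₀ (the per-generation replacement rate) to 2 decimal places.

23.27

Survivorship from birth: l_x = s_1·s_2·…·s_x.
  l_1 = 0.79000
  l_2 = 0.64780
  l_3 = 0.50528
  l_4 = 0.40423
  l_5 = 0.23849
  l_6 = 0.13356
R₀ = Σ l_x b_x:
  age 1: 0.79000 × 10.7 = 8.4530
  age 2: 0.64780 × 6.8 = 4.4050
  age 3: 0.50528 × 11.8 = 5.9623
  age 4: 0.40423 × 2.9 = 1.1723
  age 5: 0.23849 × 10.7 = 2.5518
  age 6: 0.13356 × 5.4 = 0.7212
R₀ = 8.4530 + 4.4050 + 5.9623 + 1.1723 + 2.5518 + 0.7212 = 23.2657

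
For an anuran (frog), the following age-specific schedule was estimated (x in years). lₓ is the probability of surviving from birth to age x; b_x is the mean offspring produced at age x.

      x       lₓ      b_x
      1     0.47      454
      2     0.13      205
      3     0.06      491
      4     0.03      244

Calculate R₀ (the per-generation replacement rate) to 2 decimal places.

276.81

R₀ = Σ lₓ b_x:
  age 1: 0.47 × 454 = 213.3800
  age 2: 0.13 × 205 = 26.6500
  age 3: 0.06 × 491 = 29.4600
  age 4: 0.03 × 244 = 7.3200
R₀ = 213.3800 + 26.6500 + 29.4600 + 7.3200 = 276.8100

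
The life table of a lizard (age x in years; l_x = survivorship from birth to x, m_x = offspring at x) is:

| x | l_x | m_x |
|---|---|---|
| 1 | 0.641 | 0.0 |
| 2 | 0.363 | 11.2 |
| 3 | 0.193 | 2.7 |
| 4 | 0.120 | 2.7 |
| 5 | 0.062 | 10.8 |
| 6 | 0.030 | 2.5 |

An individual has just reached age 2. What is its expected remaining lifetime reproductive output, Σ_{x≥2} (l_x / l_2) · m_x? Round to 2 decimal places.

15.58

l_2 = 0.363. Conditional survival from age 2 to x is l_x / l_2.
  x=2: (0.363/0.363) × 11.2 = 11.2000
  x=3: (0.193/0.363) × 2.7 = 1.4355
  x=4: (0.120/0.363) × 2.7 = 0.8926
  x=5: (0.062/0.363) × 10.8 = 1.8446
  x=6: (0.030/0.363) × 2.5 = 0.2066
Sum = 11.2000 + 1.4355 + 0.8926 + 1.8446 + 0.2066 = 15.5793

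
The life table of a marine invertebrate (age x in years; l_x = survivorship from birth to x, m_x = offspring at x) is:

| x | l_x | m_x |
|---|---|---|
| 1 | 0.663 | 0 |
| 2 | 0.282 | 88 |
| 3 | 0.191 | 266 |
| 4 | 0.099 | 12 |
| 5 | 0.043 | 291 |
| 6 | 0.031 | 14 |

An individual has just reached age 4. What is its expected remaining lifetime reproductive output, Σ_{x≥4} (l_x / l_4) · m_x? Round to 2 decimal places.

142.78

l_4 = 0.099. Conditional survival from age 4 to x is l_x / l_4.
  x=4: (0.099/0.099) × 12 = 12.0000
  x=5: (0.043/0.099) × 291 = 126.3939
  x=6: (0.031/0.099) × 14 = 4.3838
Sum = 12.0000 + 126.3939 + 4.3838 = 142.7778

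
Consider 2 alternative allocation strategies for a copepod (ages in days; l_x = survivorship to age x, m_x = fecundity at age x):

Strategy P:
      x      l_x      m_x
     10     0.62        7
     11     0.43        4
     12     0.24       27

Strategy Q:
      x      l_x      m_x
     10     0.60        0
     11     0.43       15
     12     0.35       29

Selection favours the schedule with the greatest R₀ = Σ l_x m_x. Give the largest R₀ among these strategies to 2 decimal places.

16.60

Strategy P: R₀ = 0.62×7 + 0.43×4 + 0.24×27 = 12.5400
Strategy Q: R₀ = 0.60×0 + 0.43×15 + 0.35×29 = 16.6000
Highest R₀: strategy Q with 16.6000.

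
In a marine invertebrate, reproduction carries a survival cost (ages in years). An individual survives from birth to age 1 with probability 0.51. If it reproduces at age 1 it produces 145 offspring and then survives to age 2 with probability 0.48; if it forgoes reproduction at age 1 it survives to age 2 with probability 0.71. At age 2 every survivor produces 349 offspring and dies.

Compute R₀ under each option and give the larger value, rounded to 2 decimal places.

breed at age 1: R₀ = 0.51 × (145 + 0.48 × 349) = 0.51 × 312.5200 = 159.3852
delay to age 2: R₀ = 0.51 × (0.71 × 349) = 0.51 × 247.7900 = 126.3729
Higher: breed at age 1 (159.3852).

159.39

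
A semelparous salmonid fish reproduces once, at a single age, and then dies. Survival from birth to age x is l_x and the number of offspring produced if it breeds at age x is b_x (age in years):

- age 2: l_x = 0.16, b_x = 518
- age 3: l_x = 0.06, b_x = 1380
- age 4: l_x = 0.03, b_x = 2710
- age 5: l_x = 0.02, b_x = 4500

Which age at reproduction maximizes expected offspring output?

5

Expected offspring if breeding at age x = l_x × b_x:
  age 2: 0.16 × 518 = 82.880
  age 3: 0.06 × 1380 = 82.800
  age 4: 0.03 × 2710 = 81.300
  age 5: 0.02 × 4500 = 90.000
Maximum at age 5 (90.000).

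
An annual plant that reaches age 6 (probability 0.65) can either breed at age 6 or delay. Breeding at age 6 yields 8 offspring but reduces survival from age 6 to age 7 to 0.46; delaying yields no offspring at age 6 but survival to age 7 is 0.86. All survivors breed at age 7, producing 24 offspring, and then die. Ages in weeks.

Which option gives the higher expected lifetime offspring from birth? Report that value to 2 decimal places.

13.42

breed at age 6: R₀ = 0.65 × (8 + 0.46 × 24) = 0.65 × 19.0400 = 12.3760
delay to age 7: R₀ = 0.65 × (0.86 × 24) = 0.65 × 20.6400 = 13.4160
Higher: delay to age 7 (13.4160).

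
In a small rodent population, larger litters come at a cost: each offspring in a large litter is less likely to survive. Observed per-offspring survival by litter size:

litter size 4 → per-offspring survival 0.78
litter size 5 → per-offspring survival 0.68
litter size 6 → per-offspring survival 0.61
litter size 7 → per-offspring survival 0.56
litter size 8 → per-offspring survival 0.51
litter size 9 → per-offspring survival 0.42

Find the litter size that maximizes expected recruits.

8

Expected recruits = c × s(c):
  c=4: 4 × 0.78 = 3.120
  c=5: 5 × 0.68 = 3.400
  c=6: 6 × 0.61 = 3.660
  c=7: 7 × 0.56 = 3.920
  c=8: 8 × 0.51 = 4.080
  c=9: 9 × 0.42 = 3.780
Maximum at c = 8 (4.080 recruits).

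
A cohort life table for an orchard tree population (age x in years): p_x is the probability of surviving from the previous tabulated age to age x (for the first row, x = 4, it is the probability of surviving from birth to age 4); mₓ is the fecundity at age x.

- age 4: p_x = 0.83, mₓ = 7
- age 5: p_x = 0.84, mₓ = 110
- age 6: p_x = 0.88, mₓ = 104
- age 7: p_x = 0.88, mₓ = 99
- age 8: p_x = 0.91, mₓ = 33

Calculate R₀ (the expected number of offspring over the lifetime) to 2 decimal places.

Survivorship from birth: l_x = p_4·p_5·…·p_x.
  l_4 = 0.83000
  l_5 = 0.69720
  l_6 = 0.61354
  l_7 = 0.53991
  l_8 = 0.49132
R₀ = Σ l_x mₓ:
  age 4: 0.83000 × 7 = 5.8100
  age 5: 0.69720 × 110 = 76.6920
  age 6: 0.61354 × 104 = 63.8082
  age 7: 0.53991 × 99 = 53.4511
  age 8: 0.49132 × 33 = 16.2136
R₀ = 5.8100 + 76.6920 + 63.8082 + 53.4511 + 16.2136 = 215.9748

215.97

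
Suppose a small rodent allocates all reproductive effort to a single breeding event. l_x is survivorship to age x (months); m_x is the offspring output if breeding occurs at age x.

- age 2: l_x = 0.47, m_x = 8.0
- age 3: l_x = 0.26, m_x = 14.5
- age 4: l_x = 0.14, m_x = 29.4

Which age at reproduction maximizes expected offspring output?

4

Expected offspring if breeding at age x = l_x × m_x:
  age 2: 0.47 × 8.0 = 3.760
  age 3: 0.26 × 14.5 = 3.770
  age 4: 0.14 × 29.4 = 4.116
Maximum at age 4 (4.116).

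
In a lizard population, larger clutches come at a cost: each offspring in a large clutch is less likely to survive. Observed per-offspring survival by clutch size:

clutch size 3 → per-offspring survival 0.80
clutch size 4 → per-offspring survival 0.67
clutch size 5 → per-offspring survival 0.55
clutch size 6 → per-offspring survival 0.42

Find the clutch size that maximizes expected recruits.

5

Expected recruits = c × s(c):
  c=3: 3 × 0.80 = 2.400
  c=4: 4 × 0.67 = 2.680
  c=5: 5 × 0.55 = 2.750
  c=6: 6 × 0.42 = 2.520
Maximum at c = 5 (2.750 recruits).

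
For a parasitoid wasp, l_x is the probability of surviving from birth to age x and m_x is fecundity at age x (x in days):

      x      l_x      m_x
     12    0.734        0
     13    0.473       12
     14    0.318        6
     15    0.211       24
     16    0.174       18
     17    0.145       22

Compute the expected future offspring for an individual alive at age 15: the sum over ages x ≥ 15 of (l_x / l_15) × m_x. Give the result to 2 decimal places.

l_15 = 0.211. Conditional survival from age 15 to x is l_x / l_15.
  x=15: (0.211/0.211) × 24 = 24.0000
  x=16: (0.174/0.211) × 18 = 14.8436
  x=17: (0.145/0.211) × 22 = 15.1185
Sum = 24.0000 + 14.8436 + 15.1185 = 53.9621

53.96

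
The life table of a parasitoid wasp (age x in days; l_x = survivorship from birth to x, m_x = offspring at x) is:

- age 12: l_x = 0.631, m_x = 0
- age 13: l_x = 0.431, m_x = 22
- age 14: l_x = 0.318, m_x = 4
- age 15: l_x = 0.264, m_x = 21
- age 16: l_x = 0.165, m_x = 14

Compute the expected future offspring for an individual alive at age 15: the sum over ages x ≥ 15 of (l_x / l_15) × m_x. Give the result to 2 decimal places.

29.75

l_15 = 0.264. Conditional survival from age 15 to x is l_x / l_15.
  x=15: (0.264/0.264) × 21 = 21.0000
  x=16: (0.165/0.264) × 14 = 8.7500
Sum = 21.0000 + 8.7500 = 29.7500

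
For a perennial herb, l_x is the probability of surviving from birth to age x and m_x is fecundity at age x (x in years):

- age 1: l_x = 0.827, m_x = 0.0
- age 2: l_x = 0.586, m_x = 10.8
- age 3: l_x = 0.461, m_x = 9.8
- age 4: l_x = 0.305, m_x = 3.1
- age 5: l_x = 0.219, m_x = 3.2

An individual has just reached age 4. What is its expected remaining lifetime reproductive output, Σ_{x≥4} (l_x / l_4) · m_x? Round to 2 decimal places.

l_4 = 0.305. Conditional survival from age 4 to x is l_x / l_4.
  x=4: (0.305/0.305) × 3.1 = 3.1000
  x=5: (0.219/0.305) × 3.2 = 2.2977
Sum = 3.1000 + 2.2977 = 5.3977

5.40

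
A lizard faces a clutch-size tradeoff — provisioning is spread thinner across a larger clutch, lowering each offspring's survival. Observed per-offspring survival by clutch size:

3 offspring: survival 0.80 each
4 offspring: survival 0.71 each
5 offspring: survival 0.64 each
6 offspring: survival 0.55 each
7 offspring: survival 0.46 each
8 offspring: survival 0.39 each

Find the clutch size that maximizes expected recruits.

6

Expected recruits = c × s(c):
  c=3: 3 × 0.80 = 2.400
  c=4: 4 × 0.71 = 2.840
  c=5: 5 × 0.64 = 3.200
  c=6: 6 × 0.55 = 3.300
  c=7: 7 × 0.46 = 3.220
  c=8: 8 × 0.39 = 3.120
Maximum at c = 6 (3.300 recruits).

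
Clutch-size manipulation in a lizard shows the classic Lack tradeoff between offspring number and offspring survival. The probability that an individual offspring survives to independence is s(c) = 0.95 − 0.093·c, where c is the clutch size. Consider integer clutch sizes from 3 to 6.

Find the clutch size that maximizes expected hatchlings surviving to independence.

Expected hatchlings surviving to independence = c × s(c):
  c=3: 3 × 0.671 = 2.013
  c=4: 4 × 0.578 = 2.312
  c=5: 5 × 0.485 = 2.425
  c=6: 6 × 0.392 = 2.352
Maximum at c = 5 (2.425 hatchlings surviving to independence).

5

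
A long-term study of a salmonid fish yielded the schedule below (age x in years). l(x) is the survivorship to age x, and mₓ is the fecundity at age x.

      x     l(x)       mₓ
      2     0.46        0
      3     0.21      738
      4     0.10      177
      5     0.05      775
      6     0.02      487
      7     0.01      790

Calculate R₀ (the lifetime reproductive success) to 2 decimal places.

R₀ = Σ l(x) mₓ:
  age 2: 0.46 × 0 = 0.0000
  age 3: 0.21 × 738 = 154.9800
  age 4: 0.10 × 177 = 17.7000
  age 5: 0.05 × 775 = 38.7500
  age 6: 0.02 × 487 = 9.7400
  age 7: 0.01 × 790 = 7.9000
R₀ = 0.0000 + 154.9800 + 17.7000 + 38.7500 + 9.7400 + 7.9000 = 229.0700

229.07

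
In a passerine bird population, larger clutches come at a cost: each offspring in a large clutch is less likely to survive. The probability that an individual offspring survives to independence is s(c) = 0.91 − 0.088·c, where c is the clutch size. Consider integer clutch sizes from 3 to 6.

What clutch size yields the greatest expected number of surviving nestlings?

5

Expected surviving nestlings = c × s(c):
  c=3: 3 × 0.646 = 1.938
  c=4: 4 × 0.558 = 2.232
  c=5: 5 × 0.470 = 2.350
  c=6: 6 × 0.382 = 2.292
Maximum at c = 5 (2.350 surviving nestlings).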